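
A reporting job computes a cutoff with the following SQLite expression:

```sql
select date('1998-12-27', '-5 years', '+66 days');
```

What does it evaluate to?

1994-03-03

Adding -5 years to 1998-12-27 gives 1993-12-27.
Applying '+66 days' to 1993-12-27: counting 66 days forward gives 1994-03-03.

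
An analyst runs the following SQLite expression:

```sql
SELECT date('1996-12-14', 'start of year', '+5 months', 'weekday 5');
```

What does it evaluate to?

1996-06-07

`start of year` rewinds 1996-12-14 to 1996-01-01.
Adding +5 months to 1996-01-01 gives 1996-06-01.
`weekday 5` advances to the next Friday; 1996-06-01 is a Saturday, so it moves forward to 1996-06-07.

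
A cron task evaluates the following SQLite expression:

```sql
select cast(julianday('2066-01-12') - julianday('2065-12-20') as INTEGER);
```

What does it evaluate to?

11 days remain in December 2065 after the 20th (31 − 20).
Then 12 days into January 2066.
Total: 11 + 12 = 23.

23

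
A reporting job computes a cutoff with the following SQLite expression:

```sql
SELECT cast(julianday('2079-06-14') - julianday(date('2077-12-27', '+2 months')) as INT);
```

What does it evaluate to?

Adding +2 months to 2077-12-27 gives 2078-02-27.
1 day remains in February 2078 after the 27th (28 − 27).
Full months from March 2078 through May 2079 contribute their day counts.
Then 14 days into June 2079.
Total: 1 + 31 + 30 + 31 + 30 + 31 + 31 + 30 + 31 + 30 + 31 + 31 + 28 + 31 + 30 + 31 + 14 = 472.

472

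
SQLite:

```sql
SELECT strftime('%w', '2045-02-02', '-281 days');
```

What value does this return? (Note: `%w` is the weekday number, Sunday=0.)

First apply '-281 days': 2045-02-02 → 2044-04-27.
2044-04-27 is a Wednesday; with Sunday=0 that is 3.

3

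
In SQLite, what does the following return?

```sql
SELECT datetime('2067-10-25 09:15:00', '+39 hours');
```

+39 hours from 2067-10-25 09:15:00 is 2067-10-27 00:15:00 (crosses midnight).

2067-10-27 00:15:00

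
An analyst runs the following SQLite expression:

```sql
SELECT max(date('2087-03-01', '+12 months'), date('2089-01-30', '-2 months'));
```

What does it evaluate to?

date('2087-03-01', '+12 months') → 2088-03-01.
date('2089-01-30', '-2 months') → 2088-11-30.
Later of the two is 2088-11-30.

2088-11-30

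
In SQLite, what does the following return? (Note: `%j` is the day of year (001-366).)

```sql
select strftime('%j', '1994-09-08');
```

Day-of-year for 1994-09-08: days since 1994-01-01 inclusive = 251, zero-padded to 251.

251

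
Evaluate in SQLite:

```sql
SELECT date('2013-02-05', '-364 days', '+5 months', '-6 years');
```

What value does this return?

2006-07-07

Applying '-364 days' to 2013-02-05: counting 364 days back gives 2012-02-07.
Adding +5 months to 2012-02-07 gives 2012-07-07.
Adding -6 years to 2012-07-07 gives 2006-07-07.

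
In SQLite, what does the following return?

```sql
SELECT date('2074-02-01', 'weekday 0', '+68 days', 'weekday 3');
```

`weekday 0` advances to the next Sunday; 2074-02-01 is a Thursday, so it moves forward to 2074-02-04.
Applying '+68 days' to 2074-02-04: counting 68 days forward gives 2074-04-13.
`weekday 3` advances to the next Wednesday; 2074-04-13 is a Friday, so it moves forward to 2074-04-18.

2074-04-18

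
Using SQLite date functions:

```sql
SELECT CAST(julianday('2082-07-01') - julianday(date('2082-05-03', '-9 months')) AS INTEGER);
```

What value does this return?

Adding -9 months to 2082-05-03 gives 2081-08-03.
28 days remain in August 2081 after the 3rd (31 − 3).
Full months from September 2081 through June 2082 contribute their day counts.
Then 1 day into July 2082.
Total: 28 + 30 + 31 + 30 + 31 + 31 + 28 + 31 + 30 + 31 + 30 + 1 = 332.

332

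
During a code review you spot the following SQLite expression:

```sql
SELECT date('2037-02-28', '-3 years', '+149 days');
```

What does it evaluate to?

2034-07-27

Adding -3 years to 2037-02-28 gives 2034-02-28.
Applying '+149 days' to 2034-02-28: counting 149 days forward gives 2034-07-27.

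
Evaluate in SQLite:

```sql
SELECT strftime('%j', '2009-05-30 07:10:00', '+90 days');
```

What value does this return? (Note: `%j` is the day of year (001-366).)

First apply '+90 days': 2009-05-30 07:10:00 → 2009-08-28 07:10:00.
Day-of-year for 2009-08-28: days since 2009-01-01 inclusive = 240, zero-padded to 240.

240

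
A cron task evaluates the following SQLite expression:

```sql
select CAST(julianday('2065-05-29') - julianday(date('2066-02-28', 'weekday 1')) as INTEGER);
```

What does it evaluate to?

`weekday 1` advances to the next Monday; 2066-02-28 is a Sunday, so it moves forward to 2066-03-01.
2 days remain in May 2065 after the 29th (31 − 29).
Full months from June 2065 through February 2066 contribute their day counts.
Then 1 day into March 2066.
Total: 2 + 30 + 31 + 31 + 30 + 31 + 30 + 31 + 31 + 28 + 1 = 276.
The subtraction is earlier − later, so the result is −276 → -276.

-276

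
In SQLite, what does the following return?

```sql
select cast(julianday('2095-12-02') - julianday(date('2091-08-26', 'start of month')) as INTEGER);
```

1584

`start of month` rewinds 2091-08-26 to 2091-08-01.
30 days remain in August 2091 after the 1st (31 − 1).
Full months from September 2091 through November 2095 contribute their day counts.
Then 2 days into December 2095.
Total: 30 + 30 + 31 + 30 + 31 + 31 + 29 + 31 + 30 + 31 + 30 + 31 + 31 + 30 + 31 + 30 + 31 + 31 + 28 + 31 + 30 + 31 + 30 + 31 + 31 + 30 + 31 + 30 + 31 + 31 + 28 + 31 + 30 + 31 + 30 + 31 + 31 + 30 + 31 + 30 + 31 + 31 + 28 + 31 + 30 + 31 + 30 + 31 + 31 + 30 + 31 + 30 + 2 = 1584.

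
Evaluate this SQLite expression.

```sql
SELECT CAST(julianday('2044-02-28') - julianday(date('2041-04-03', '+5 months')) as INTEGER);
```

908

Adding +5 months to 2041-04-03 gives 2041-09-03.
27 days remain in September 2041 after the 3rd (30 − 3).
Full months from October 2041 through January 2044 contribute their day counts.
Then 28 days into February 2044.
Total: 27 + 31 + 30 + 31 + 31 + 28 + 31 + 30 + 31 + 30 + 31 + 31 + 30 + 31 + 30 + 31 + 31 + 28 + 31 + 30 + 31 + 30 + 31 + 31 + 30 + 31 + 30 + 31 + 31 + 28 = 908.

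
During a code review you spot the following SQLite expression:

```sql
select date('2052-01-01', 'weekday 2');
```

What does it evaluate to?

2052-01-02

`weekday 2` advances to the next Tuesday; 2052-01-01 is a Monday, so it moves forward to 2052-01-02.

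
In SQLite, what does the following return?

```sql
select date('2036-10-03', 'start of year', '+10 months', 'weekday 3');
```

`start of year` rewinds 2036-10-03 to 2036-01-01.
Adding +10 months to 2036-01-01 gives 2036-11-01.
`weekday 3` advances to the next Wednesday; 2036-11-01 is a Saturday, so it moves forward to 2036-11-05.

2036-11-05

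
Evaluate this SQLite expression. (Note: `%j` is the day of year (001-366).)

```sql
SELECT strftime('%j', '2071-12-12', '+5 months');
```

133

First apply '+5 months': 2071-12-12 → 2072-05-12.
Day-of-year for 2072-05-12: days since 2072-01-01 inclusive = 133, zero-padded to 133.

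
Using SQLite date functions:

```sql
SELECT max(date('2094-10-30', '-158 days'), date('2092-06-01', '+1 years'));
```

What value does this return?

date('2094-10-30', '-158 days') → 2094-05-25.
date('2092-06-01', '+1 years') → 2093-06-01.
Later of the two is 2094-05-25.

2094-05-25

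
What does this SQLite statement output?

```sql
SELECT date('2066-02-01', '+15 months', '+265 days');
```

Adding +15 months to 2066-02-01 gives 2067-05-01.
Applying '+265 days' to 2067-05-01: counting 265 days forward gives 2068-01-21.

2068-01-21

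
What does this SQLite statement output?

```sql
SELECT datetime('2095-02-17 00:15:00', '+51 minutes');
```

2095-02-17 01:06:00

+51 minutes from 2095-02-17 00:15:00 is 2095-02-17 01:06:00.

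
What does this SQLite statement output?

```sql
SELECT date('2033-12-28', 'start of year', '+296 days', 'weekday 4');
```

`start of year` rewinds 2033-12-28 to 2033-01-01.
Applying '+296 days' to 2033-01-01: counting 296 days forward gives 2033-10-24.
`weekday 4` advances to the next Thursday; 2033-10-24 is a Monday, so it moves forward to 2033-10-27.

2033-10-27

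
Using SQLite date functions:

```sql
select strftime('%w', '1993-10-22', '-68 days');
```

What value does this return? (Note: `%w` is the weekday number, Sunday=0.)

First apply '-68 days': 1993-10-22 → 1993-08-15.
1993-08-15 is a Sunday; with Sunday=0 that is 0.

0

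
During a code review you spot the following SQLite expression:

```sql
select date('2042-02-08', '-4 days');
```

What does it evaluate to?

Going back 4 days within February lands on 2042-02-04.

2042-02-04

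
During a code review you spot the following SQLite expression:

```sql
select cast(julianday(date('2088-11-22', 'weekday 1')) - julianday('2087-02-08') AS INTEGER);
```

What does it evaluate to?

`weekday 1` advances to the next Monday; 2088-11-22 is already a Monday, so it stays at 2088-11-22.
20 days remain in February 2087 after the 8th (28 − 8).
Full months from March 2087 through October 2088 contribute their day counts.
Then 22 days into November 2088.
Total: 20 + 31 + 30 + 31 + 30 + 31 + 31 + 30 + 31 + 30 + 31 + 31 + 29 + 31 + 30 + 31 + 30 + 31 + 31 + 30 + 31 + 22 = 653.

653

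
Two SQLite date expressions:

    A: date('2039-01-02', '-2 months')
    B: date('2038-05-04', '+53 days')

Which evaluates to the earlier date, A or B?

A = 2038-11-02.
B = 2038-06-26.
B is earlier.

B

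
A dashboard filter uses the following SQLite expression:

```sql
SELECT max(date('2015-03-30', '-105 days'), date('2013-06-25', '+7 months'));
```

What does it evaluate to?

2014-12-15

date('2015-03-30', '-105 days') → 2014-12-15.
date('2013-06-25', '+7 months') → 2014-01-25.
Later of the two is 2014-12-15.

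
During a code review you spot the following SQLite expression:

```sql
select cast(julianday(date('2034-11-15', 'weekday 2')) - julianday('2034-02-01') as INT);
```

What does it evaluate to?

`weekday 2` advances to the next Tuesday; 2034-11-15 is a Wednesday, so it moves forward to 2034-11-21.
27 days remain in February 2034 after the 1st (28 − 1).
Full months from March 2034 through October 2034 contribute their day counts.
Then 21 days into November 2034.
Total: 27 + 31 + 30 + 31 + 30 + 31 + 31 + 30 + 31 + 21 = 293.

293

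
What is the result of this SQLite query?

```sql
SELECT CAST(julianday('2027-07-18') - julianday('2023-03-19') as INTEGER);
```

12 days remain in March 2023 after the 19th (31 − 19).
Full months from April 2023 through June 2027 contribute their day counts.
Then 18 days into July 2027.
Total: 12 + 30 + 31 + 30 + 31 + 31 + 30 + 31 + 30 + 31 + 31 + 29 + 31 + 30 + 31 + 30 + 31 + 31 + 30 + 31 + 30 + 31 + 31 + 28 + 31 + 30 + 31 + 30 + 31 + 31 + 30 + 31 + 30 + 31 + 31 + 28 + 31 + 30 + 31 + 30 + 31 + 31 + 30 + 31 + 30 + 31 + 31 + 28 + 31 + 30 + 31 + 30 + 18 = 1582.

1582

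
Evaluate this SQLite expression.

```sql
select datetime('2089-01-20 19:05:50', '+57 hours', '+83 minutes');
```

2089-01-23 05:28:50

+57 hours from 2089-01-20 19:05:50 is 2089-01-23 04:05:50 (crosses midnight).
83 minutes = 1h 23m; +83 minutes from 2089-01-23 04:05:50 is 2089-01-23 05:28:50.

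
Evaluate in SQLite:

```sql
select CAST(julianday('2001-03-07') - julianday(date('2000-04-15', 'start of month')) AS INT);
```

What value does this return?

`start of month` rewinds 2000-04-15 to 2000-04-01.
29 days remain in April 2000 after the 1st (30 − 1).
Full months from May 2000 through February 2001 contribute their day counts.
Then 7 days into March 2001.
Total: 29 + 31 + 30 + 31 + 31 + 30 + 31 + 30 + 31 + 31 + 28 + 7 = 340.

340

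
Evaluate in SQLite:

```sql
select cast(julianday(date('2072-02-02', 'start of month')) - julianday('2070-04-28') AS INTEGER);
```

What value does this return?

`start of month` rewinds 2072-02-02 to 2072-02-01.
2 days remain in April 2070 after the 28th (30 − 28).
Full months from May 2070 through January 2072 contribute their day counts.
Then 1 day into February 2072.
Total: 2 + 31 + 30 + 31 + 31 + 30 + 31 + 30 + 31 + 31 + 28 + 31 + 30 + 31 + 30 + 31 + 31 + 30 + 31 + 30 + 31 + 31 + 1 = 644.

644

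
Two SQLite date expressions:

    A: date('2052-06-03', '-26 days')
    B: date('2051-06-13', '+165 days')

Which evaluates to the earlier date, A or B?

B

A = 2052-05-08.
B = 2051-11-25.
B is earlier.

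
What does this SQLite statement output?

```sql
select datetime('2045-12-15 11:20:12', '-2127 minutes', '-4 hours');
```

2127 minutes = 35h 27m; -2127 minutes from 2045-12-15 11:20:12 is 2045-12-13 23:53:12 (crosses midnight).
-4 hours from 2045-12-13 23:53:12 is 2045-12-13 19:53:12.

2045-12-13 19:53:12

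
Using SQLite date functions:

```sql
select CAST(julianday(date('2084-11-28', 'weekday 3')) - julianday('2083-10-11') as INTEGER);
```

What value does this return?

415

`weekday 3` advances to the next Wednesday; 2084-11-28 is a Tuesday, so it moves forward to 2084-11-29.
20 days remain in October 2083 after the 11th (31 − 11).
Full months from November 2083 through October 2084 contribute their day counts.
Then 29 days into November 2084.
Total: 20 + 30 + 31 + 31 + 29 + 31 + 30 + 31 + 30 + 31 + 31 + 30 + 31 + 29 = 415.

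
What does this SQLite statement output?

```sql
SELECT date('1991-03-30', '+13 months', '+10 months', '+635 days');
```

Adding +13 months to 1991-03-30 gives 1992-04-30.
Adding +10 months to 1992-04-30 targets 1993-02-30. February 1993 has only 28 days, so SQLite normalizes the 2-day overflow forward to 1993-03-02.
Applying '+635 days' to 1993-03-02: counting 635 days forward gives 1994-11-27.

1994-11-27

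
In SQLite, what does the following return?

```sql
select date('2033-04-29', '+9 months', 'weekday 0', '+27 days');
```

Adding +9 months to 2033-04-29 gives 2034-01-29.
`weekday 0` advances to the next Sunday; 2034-01-29 is already a Sunday, so it stays at 2034-01-29.
January 2034 has 31 days; 2 remain after the 29th, so 3 days reach 2034-02-01.
Advancing 24 more days within February lands on 2034-02-25.

2034-02-25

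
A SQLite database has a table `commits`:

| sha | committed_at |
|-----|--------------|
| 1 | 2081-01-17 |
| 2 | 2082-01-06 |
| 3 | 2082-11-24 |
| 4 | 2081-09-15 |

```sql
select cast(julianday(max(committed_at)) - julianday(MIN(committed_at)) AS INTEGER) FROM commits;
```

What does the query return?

676

MIN = 2081-01-17, MAX = 2082-11-24.
14 days remain in January 2081 after the 17th (31 − 17).
Full months from February 2081 through October 2082 contribute their day counts.
Then 24 days into November 2082.
Total: 14 + 28 + 31 + 30 + 31 + 30 + 31 + 31 + 30 + 31 + 30 + 31 + 31 + 28 + 31 + 30 + 31 + 30 + 31 + 31 + 30 + 31 + 24 = 676.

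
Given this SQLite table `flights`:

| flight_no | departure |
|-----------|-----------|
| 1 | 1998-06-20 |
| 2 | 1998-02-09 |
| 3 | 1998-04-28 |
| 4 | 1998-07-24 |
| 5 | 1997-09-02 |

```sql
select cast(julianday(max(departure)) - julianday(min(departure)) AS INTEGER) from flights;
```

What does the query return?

MIN = 1997-09-02, MAX = 1998-07-24.
28 days remain in September 1997 after the 2nd (30 − 2).
Full months from October 1997 through June 1998 contribute their day counts.
Then 24 days into July 1998.
Total: 28 + 31 + 30 + 31 + 31 + 28 + 31 + 30 + 31 + 30 + 24 = 325.

325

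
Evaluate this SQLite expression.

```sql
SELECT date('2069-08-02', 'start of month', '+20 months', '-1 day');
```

2071-03-31

`start of month` rewinds 2069-08-02 to 2069-08-01.
Adding +20 months to 2069-08-01 gives 2071-04-01.
Going back 1 day from 2071-04-01 reaches 2071-03-31 (last day of March, 31 days).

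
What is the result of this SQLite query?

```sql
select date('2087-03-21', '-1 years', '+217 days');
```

2086-10-24

Adding -1 year to 2087-03-21 gives 2086-03-21.
Applying '+217 days' to 2086-03-21: counting 217 days forward gives 2086-10-24.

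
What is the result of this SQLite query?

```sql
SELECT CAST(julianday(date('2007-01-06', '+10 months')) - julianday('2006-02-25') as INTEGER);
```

619

Adding +10 months to 2007-01-06 gives 2007-11-06.
3 days remain in February 2006 after the 25th (28 − 25).
Full months from March 2006 through October 2007 contribute their day counts.
Then 6 days into November 2007.
Total: 3 + 31 + 30 + 31 + 30 + 31 + 31 + 30 + 31 + 30 + 31 + 31 + 28 + 31 + 30 + 31 + 30 + 31 + 31 + 30 + 31 + 6 = 619.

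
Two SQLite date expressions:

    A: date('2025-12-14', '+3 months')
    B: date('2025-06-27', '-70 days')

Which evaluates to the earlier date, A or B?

A = 2026-03-14.
B = 2025-04-18.
B is earlier.

B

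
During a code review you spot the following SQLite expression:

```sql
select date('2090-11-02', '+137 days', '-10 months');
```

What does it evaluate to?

2090-05-19

Applying '+137 days' to 2090-11-02: counting 137 days forward gives 2091-03-19.
Adding -10 months to 2091-03-19 gives 2090-05-19.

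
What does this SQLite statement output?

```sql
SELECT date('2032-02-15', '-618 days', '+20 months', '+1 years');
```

2033-02-07

Applying '-618 days' to 2032-02-15: counting 618 days back gives 2030-06-07.
Adding +20 months to 2030-06-07 gives 2032-02-07.
Adding +1 year to 2032-02-07 gives 2033-02-07.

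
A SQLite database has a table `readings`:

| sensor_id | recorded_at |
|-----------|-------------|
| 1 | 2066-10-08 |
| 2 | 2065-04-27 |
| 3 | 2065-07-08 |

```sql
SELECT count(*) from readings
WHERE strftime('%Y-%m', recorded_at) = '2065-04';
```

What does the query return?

Rows with year-month 2065-04: 2065-04-27 → 1.

1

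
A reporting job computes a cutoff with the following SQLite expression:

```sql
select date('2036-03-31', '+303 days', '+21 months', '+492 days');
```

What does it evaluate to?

2040-03-03

Applying '+303 days' to 2036-03-31: counting 303 days forward gives 2037-01-28.
Adding +21 months to 2037-01-28 gives 2038-10-28.
Applying '+492 days' to 2038-10-28: counting 492 days forward gives 2040-03-03.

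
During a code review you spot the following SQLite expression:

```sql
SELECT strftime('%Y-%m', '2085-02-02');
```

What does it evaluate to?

`%Y-%m` extracts the year-month: 2085-02.

2085-02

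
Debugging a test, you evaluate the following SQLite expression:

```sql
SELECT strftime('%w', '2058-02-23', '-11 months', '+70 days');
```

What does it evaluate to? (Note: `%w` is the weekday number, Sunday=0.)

5

First apply '-11 months', '+70 days': 2058-02-23 → 2057-06-01.
2057-06-01 is a Friday; with Sunday=0 that is 5.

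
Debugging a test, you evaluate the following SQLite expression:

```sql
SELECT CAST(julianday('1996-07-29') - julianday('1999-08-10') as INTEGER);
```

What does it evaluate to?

-1107

2 days remain in July 1996 after the 29th (31 − 29).
Full months from August 1996 through July 1999 contribute their day counts.
Then 10 days into August 1999.
Total: 2 + 31 + 30 + 31 + 30 + 31 + 31 + 28 + 31 + 30 + 31 + 30 + 31 + 31 + 30 + 31 + 30 + 31 + 31 + 28 + 31 + 30 + 31 + 30 + 31 + 31 + 30 + 31 + 30 + 31 + 31 + 28 + 31 + 30 + 31 + 30 + 31 + 10 = 1107.
The subtraction is earlier − later, so the result is −1107 → -1107.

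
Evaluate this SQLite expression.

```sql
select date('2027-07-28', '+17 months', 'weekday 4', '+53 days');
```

Adding +17 months to 2027-07-28 gives 2028-12-28.
`weekday 4` advances to the next Thursday; 2028-12-28 is already a Thursday, so it stays at 2028-12-28.
Applying '+53 days' to 2028-12-28: counting 53 days forward gives 2029-02-19.

2029-02-19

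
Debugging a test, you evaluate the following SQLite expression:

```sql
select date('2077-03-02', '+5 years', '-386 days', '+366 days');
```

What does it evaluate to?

Adding +5 years to 2077-03-02 gives 2082-03-02.
Applying '-386 days' to 2082-03-02: counting 386 days back gives 2081-02-09.
Applying '+366 days' to 2081-02-09: counting 366 days forward gives 2082-02-10.

2082-02-10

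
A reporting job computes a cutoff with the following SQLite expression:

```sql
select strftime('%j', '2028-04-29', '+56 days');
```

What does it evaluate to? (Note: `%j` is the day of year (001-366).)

176

First apply '+56 days': 2028-04-29 → 2028-06-24.
Day-of-year for 2028-06-24: days since 2028-01-01 inclusive = 176, zero-padded to 176.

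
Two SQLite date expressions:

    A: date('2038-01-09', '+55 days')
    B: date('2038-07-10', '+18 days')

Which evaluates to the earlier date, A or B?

A = 2038-03-05.
B = 2038-07-28.
A is earlier.

A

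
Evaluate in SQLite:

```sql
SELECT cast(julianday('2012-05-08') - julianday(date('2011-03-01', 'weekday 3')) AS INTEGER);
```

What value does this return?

`weekday 3` advances to the next Wednesday; 2011-03-01 is a Tuesday, so it moves forward to 2011-03-02.
29 days remain in March 2011 after the 2nd (31 − 2).
Full months from April 2011 through April 2012 contribute their day counts.
Then 8 days into May 2012.
Total: 29 + 30 + 31 + 30 + 31 + 31 + 30 + 31 + 30 + 31 + 31 + 29 + 31 + 30 + 8 = 433.

433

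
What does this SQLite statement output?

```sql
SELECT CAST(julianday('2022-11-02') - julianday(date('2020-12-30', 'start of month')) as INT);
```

701

`start of month` rewinds 2020-12-30 to 2020-12-01.
30 days remain in December 2020 after the 1st (31 − 1).
Full months from January 2021 through October 2022 contribute their day counts.
Then 2 days into November 2022.
Total: 30 + 31 + 28 + 31 + 30 + 31 + 30 + 31 + 31 + 30 + 31 + 30 + 31 + 31 + 28 + 31 + 30 + 31 + 30 + 31 + 31 + 30 + 31 + 2 = 701.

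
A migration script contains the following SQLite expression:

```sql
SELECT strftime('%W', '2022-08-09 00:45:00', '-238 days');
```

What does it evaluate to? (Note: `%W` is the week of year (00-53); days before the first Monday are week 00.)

50

First apply '-238 days': 2022-08-09 00:45:00 → 2021-12-14 00:45:00.
2021-12-14 is a Tuesday. SQLite's %W counts Mondays since the year started; the result is 50.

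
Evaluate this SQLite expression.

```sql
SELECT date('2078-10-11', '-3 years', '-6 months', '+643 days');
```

Adding -3 years to 2078-10-11 gives 2075-10-11.
Adding -6 months to 2075-10-11 gives 2075-04-11.
Applying '+643 days' to 2075-04-11: counting 643 days forward gives 2077-01-13.

2077-01-13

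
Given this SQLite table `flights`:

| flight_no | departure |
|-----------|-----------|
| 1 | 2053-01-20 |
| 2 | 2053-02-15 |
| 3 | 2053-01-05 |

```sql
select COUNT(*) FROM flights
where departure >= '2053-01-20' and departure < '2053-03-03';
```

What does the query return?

Rows in [2053-01-20, 2053-03-03): 2053-01-20, 2053-02-15 → 2 rows.

2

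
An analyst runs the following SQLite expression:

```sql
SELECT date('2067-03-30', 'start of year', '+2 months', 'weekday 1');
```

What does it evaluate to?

`start of year` rewinds 2067-03-30 to 2067-01-01.
Adding +2 months to 2067-01-01 gives 2067-03-01.
`weekday 1` advances to the next Monday; 2067-03-01 is a Tuesday, so it moves forward to 2067-03-07.

2067-03-07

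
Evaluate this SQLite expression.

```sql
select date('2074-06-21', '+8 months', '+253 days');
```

Adding +8 months to 2074-06-21 gives 2075-02-21.
Applying '+253 days' to 2075-02-21: counting 253 days forward gives 2075-11-01.

2075-11-01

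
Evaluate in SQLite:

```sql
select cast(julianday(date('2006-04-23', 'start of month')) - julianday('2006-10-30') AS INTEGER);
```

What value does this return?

`start of month` rewinds 2006-04-23 to 2006-04-01.
29 days remain in April 2006 after the 1st (30 − 1).
May 2006: 31 days.
June 2006: 30 days.
July 2006: 31 days.
August 2006: 31 days.
September 2006: 30 days.
Then 30 days into October 2006.
Total: 29 + 31 + 30 + 31 + 31 + 30 + 30 = 212.
The subtraction is earlier − later, so the result is −212 → -212.

-212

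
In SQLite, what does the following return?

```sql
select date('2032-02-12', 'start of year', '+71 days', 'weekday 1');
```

`start of year` rewinds 2032-02-12 to 2032-01-01.
Applying '+71 days' to 2032-01-01: counting 71 days forward gives 2032-03-12.
`weekday 1` advances to the next Monday; 2032-03-12 is a Friday, so it moves forward to 2032-03-15.

2032-03-15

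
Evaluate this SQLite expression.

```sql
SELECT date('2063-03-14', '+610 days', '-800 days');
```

2062-09-05

Applying '+610 days' to 2063-03-14: counting 610 days forward gives 2064-11-13.
Applying '-800 days' to 2064-11-13: counting 800 days back gives 2062-09-05.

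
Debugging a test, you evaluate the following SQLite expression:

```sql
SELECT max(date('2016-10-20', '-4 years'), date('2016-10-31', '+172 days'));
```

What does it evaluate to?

2017-04-21

date('2016-10-20', '-4 years') → 2012-10-20.
date('2016-10-31', '+172 days') → 2017-04-21.
Later of the two is 2017-04-21.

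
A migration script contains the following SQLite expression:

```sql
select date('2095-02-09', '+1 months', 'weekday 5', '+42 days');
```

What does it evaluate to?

Adding +1 month to 2095-02-09 gives 2095-03-09.
`weekday 5` advances to the next Friday; 2095-03-09 is a Wednesday, so it moves forward to 2095-03-11.
Applying '+42 days' to 2095-03-11: counting 42 days forward gives 2095-04-22.

2095-04-22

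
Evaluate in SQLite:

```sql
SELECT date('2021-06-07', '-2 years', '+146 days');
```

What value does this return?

2019-10-31

Adding -2 years to 2021-06-07 gives 2019-06-07.
Applying '+146 days' to 2019-06-07: counting 146 days forward gives 2019-10-31.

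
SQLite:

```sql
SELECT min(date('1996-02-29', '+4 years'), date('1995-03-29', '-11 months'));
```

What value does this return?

1994-04-29

date('1996-02-29', '+4 years') → 2000-02-29.
date('1995-03-29', '-11 months') → 1994-04-29.
Earlier of the two is 1994-04-29.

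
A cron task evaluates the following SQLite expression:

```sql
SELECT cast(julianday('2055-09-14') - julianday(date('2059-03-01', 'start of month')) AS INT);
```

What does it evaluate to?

`start of month` rewinds 2059-03-01 to 2059-03-01.
16 days remain in September 2055 after the 14th (30 − 14).
Full months from October 2055 through February 2059 contribute their day counts.
Then 1 day into March 2059.
Total: 16 + 31 + 30 + 31 + 31 + 29 + 31 + 30 + 31 + 30 + 31 + 31 + 30 + 31 + 30 + 31 + 31 + 28 + 31 + 30 + 31 + 30 + 31 + 31 + 30 + 31 + 30 + 31 + 31 + 28 + 31 + 30 + 31 + 30 + 31 + 31 + 30 + 31 + 30 + 31 + 31 + 28 + 1 = 1264.
The subtraction is earlier − later, so the result is −1264 → -1264.

-1264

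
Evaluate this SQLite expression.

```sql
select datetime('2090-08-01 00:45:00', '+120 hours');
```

2090-08-06 00:45:00

+120 hours from 2090-08-01 00:45:00 is 2090-08-06 00:45:00 (crosses midnight).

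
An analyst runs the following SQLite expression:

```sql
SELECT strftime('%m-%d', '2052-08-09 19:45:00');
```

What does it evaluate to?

`%m-%d` extracts the month-day: 08-09.

08-09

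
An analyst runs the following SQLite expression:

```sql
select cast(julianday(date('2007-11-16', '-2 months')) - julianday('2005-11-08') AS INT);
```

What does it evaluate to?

677

Adding -2 months to 2007-11-16 gives 2007-09-16.
22 days remain in November 2005 after the 8th (30 − 8).
Full months from December 2005 through August 2007 contribute their day counts.
Then 16 days into September 2007.
Total: 22 + 31 + 31 + 28 + 31 + 30 + 31 + 30 + 31 + 31 + 30 + 31 + 30 + 31 + 31 + 28 + 31 + 30 + 31 + 30 + 31 + 31 + 16 = 677.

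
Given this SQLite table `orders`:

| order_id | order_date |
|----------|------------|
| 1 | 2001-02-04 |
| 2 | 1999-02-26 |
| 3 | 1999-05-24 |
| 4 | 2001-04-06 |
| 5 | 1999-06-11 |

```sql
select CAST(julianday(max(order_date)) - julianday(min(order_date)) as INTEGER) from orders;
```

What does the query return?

770

MIN = 1999-02-26, MAX = 2001-04-06.
2 days remain in February 1999 after the 26th (28 − 26).
Full months from March 1999 through March 2001 contribute their day counts.
Then 6 days into April 2001.
Total: 2 + 31 + 30 + 31 + 30 + 31 + 31 + 30 + 31 + 30 + 31 + 31 + 29 + 31 + 30 + 31 + 30 + 31 + 31 + 30 + 31 + 30 + 31 + 31 + 28 + 31 + 6 = 770.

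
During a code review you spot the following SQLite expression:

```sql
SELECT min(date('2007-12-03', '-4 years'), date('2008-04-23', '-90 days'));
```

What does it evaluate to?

2003-12-03

date('2007-12-03', '-4 years') → 2003-12-03.
date('2008-04-23', '-90 days') → 2008-01-24.
Earlier of the two is 2003-12-03.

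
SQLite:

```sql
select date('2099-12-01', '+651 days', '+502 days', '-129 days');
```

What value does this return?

Applying '+651 days' to 2099-12-01: counting 651 days forward gives 2101-09-13.
Applying '+502 days' to 2101-09-13: counting 502 days forward gives 2103-01-28.
Applying '-129 days' to 2103-01-28: counting 129 days back gives 2102-09-21.

2102-09-21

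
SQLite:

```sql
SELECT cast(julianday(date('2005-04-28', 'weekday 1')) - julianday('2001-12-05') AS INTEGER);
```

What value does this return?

`weekday 1` advances to the next Monday; 2005-04-28 is a Thursday, so it moves forward to 2005-05-02.
26 days remain in December 2001 after the 5th (31 − 5).
Full months from January 2002 through April 2005 contribute their day counts.
Then 2 days into May 2005.
Total: 26 + 31 + 28 + 31 + 30 + 31 + 30 + 31 + 31 + 30 + 31 + 30 + 31 + 31 + 28 + 31 + 30 + 31 + 30 + 31 + 31 + 30 + 31 + 30 + 31 + 31 + 29 + 31 + 30 + 31 + 30 + 31 + 31 + 30 + 31 + 30 + 31 + 31 + 28 + 31 + 30 + 2 = 1244.

1244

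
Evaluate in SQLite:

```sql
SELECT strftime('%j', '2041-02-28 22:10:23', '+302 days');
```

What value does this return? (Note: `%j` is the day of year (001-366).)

361

First apply '+302 days': 2041-02-28 22:10:23 → 2041-12-27 22:10:23.
Day-of-year for 2041-12-27: days since 2041-01-01 inclusive = 361, zero-padded to 361.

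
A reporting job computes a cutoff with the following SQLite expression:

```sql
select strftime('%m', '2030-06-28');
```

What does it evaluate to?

06

`%m` extracts the 2-digit month (01-12): 06.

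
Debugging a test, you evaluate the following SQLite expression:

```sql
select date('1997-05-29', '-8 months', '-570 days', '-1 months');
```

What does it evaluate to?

1995-02-09

Adding -8 months to 1997-05-29 gives 1996-09-29.
Applying '-570 days' to 1996-09-29: counting 570 days back gives 1995-03-09.
Adding -1 month to 1995-03-09 gives 1995-02-09.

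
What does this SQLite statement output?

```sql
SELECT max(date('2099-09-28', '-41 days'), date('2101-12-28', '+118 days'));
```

date('2099-09-28', '-41 days') → 2099-08-18.
date('2101-12-28', '+118 days') → 2102-04-25.
Later of the two is 2102-04-25.

2102-04-25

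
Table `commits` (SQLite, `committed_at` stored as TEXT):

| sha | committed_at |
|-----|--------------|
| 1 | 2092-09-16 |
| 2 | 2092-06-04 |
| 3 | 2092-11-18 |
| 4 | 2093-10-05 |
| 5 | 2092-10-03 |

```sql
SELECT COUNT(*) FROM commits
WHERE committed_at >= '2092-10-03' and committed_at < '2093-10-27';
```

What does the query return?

3

Rows in [2092-10-03, 2093-10-27): 2092-11-18, 2093-10-05, 2092-10-03 → 3 rows.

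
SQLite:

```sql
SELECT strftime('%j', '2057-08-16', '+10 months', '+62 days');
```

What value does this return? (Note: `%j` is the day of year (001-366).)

229

First apply '+10 months', '+62 days': 2057-08-16 → 2058-08-17.
Day-of-year for 2058-08-17: days since 2058-01-01 inclusive = 229, zero-padded to 229.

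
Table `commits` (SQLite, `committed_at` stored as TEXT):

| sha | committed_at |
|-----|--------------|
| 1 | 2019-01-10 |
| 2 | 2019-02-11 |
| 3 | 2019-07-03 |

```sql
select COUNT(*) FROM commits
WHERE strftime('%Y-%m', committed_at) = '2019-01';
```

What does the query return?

1

Rows with year-month 2019-01: 2019-01-10 → 1.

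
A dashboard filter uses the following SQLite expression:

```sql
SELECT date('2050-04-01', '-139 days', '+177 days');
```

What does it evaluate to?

Applying '-139 days' to 2050-04-01: counting 139 days back gives 2049-11-13.
Applying '+177 days' to 2049-11-13: counting 177 days forward gives 2050-05-09.

2050-05-09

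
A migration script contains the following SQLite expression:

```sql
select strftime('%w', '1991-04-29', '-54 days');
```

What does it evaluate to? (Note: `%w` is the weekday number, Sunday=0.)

First apply '-54 days': 1991-04-29 → 1991-03-06.
1991-03-06 is a Wednesday; with Sunday=0 that is 3.

3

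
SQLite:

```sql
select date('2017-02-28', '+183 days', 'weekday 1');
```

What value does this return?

2017-09-04

Applying '+183 days' to 2017-02-28: counting 183 days forward gives 2017-08-30.
`weekday 1` advances to the next Monday; 2017-08-30 is a Wednesday, so it moves forward to 2017-09-04.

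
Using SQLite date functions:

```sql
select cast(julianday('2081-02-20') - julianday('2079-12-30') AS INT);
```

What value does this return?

1 day remains in December 2079 after the 30th (31 − 30).
Full months from January 2080 through January 2081 contribute their day counts.
Then 20 days into February 2081.
Total: 1 + 31 + 29 + 31 + 30 + 31 + 30 + 31 + 31 + 30 + 31 + 30 + 31 + 31 + 20 = 418.

418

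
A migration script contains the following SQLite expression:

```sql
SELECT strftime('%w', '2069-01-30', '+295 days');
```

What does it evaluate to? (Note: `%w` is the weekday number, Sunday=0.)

First apply '+295 days': 2069-01-30 → 2069-11-21.
2069-11-21 is a Thursday; with Sunday=0 that is 4.

4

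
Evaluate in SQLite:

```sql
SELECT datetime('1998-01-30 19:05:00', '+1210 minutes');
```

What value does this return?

1998-01-31 15:15:00

1210 minutes = 20h 10m; +1210 minutes from 1998-01-30 19:05:00 is 1998-01-31 15:15:00 (crosses midnight).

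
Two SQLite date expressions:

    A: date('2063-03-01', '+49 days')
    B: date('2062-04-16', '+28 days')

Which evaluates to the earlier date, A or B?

A = 2063-04-19.
B = 2062-05-14.
B is earlier.

B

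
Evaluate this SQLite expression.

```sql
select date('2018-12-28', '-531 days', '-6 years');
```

Applying '-531 days' to 2018-12-28: counting 531 days back gives 2017-07-15.
Adding -6 years to 2017-07-15 gives 2011-07-15.

2011-07-15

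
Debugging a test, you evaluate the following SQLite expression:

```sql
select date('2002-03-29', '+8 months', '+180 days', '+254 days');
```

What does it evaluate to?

2004-02-06

Adding +8 months to 2002-03-29 gives 2002-11-29.
Applying '+180 days' to 2002-11-29: counting 180 days forward gives 2003-05-28.
Applying '+254 days' to 2003-05-28: counting 254 days forward gives 2004-02-06.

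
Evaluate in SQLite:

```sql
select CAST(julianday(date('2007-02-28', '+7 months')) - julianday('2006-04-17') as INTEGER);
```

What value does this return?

529

Adding +7 months to 2007-02-28 gives 2007-09-28.
13 days remain in April 2006 after the 17th (30 − 17).
Full months from May 2006 through August 2007 contribute their day counts.
Then 28 days into September 2007.
Total: 13 + 31 + 30 + 31 + 31 + 30 + 31 + 30 + 31 + 31 + 28 + 31 + 30 + 31 + 30 + 31 + 31 + 28 = 529.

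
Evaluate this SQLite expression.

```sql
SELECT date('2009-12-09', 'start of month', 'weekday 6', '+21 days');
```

`start of month` rewinds 2009-12-09 to 2009-12-01.
`weekday 6` advances to the next Saturday; 2009-12-01 is a Tuesday, so it moves forward to 2009-12-05.
Advancing 21 more days within December lands on 2009-12-26.

2009-12-26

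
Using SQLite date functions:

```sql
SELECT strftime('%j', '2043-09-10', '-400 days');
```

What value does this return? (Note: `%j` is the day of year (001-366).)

218

First apply '-400 days': 2043-09-10 → 2042-08-06.
Day-of-year for 2042-08-06: days since 2042-01-01 inclusive = 218, zero-padded to 218.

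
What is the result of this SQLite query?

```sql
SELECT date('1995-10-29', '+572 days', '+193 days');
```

Applying '+572 days' to 1995-10-29: counting 572 days forward gives 1997-05-23.
Applying '+193 days' to 1997-05-23: counting 193 days forward gives 1997-12-02.

1997-12-02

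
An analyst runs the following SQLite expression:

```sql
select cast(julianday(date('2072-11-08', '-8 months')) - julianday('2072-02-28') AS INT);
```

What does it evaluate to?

Adding -8 months to 2072-11-08 gives 2072-03-08.
1 day remains in February 2072 after the 28th (29 − 28).
Then 8 days into March 2072.
Total: 1 + 8 = 9.

9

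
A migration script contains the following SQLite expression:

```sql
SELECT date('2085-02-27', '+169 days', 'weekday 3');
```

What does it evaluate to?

2085-08-15

Applying '+169 days' to 2085-02-27: counting 169 days forward gives 2085-08-15.
`weekday 3` advances to the next Wednesday; 2085-08-15 is already a Wednesday, so it stays at 2085-08-15.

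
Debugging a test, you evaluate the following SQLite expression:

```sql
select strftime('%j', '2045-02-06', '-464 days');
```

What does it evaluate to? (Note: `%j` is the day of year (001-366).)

First apply '-464 days': 2045-02-06 → 2043-10-31.
Day-of-year for 2043-10-31: days since 2043-01-01 inclusive = 304, zero-padded to 304.

304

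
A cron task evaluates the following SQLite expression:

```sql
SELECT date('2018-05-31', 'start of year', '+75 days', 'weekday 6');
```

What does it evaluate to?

2018-03-17

`start of year` rewinds 2018-05-31 to 2018-01-01.
Applying '+75 days' to 2018-01-01: counting 75 days forward gives 2018-03-17.
`weekday 6` advances to the next Saturday; 2018-03-17 is already a Saturday, so it stays at 2018-03-17.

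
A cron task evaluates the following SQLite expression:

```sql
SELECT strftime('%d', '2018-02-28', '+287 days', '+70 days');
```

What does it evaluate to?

20

First apply '+287 days', '+70 days': 2018-02-28 → 2019-02-20.
`%d` extracts the 2-digit day of month: 20.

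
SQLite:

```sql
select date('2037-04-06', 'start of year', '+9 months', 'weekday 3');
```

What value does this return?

`start of year` rewinds 2037-04-06 to 2037-01-01.
Adding +9 months to 2037-01-01 gives 2037-10-01.
`weekday 3` advances to the next Wednesday; 2037-10-01 is a Thursday, so it moves forward to 2037-10-07.

2037-10-07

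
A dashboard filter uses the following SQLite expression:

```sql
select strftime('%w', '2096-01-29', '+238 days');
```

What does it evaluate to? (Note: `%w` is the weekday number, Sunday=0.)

0

First apply '+238 days': 2096-01-29 → 2096-09-23.
2096-09-23 is a Sunday; with Sunday=0 that is 0.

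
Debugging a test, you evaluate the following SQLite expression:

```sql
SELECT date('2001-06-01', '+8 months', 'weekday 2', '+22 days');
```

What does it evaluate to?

Adding +8 months to 2001-06-01 gives 2002-02-01.
`weekday 2` advances to the next Tuesday; 2002-02-01 is a Friday, so it moves forward to 2002-02-05.
Advancing 22 more days within February lands on 2002-02-27.

2002-02-27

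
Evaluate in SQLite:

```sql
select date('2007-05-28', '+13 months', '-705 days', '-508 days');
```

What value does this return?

2005-03-03

Adding +13 months to 2007-05-28 gives 2008-06-28.
Applying '-705 days' to 2008-06-28: counting 705 days back gives 2006-07-24.
Applying '-508 days' to 2006-07-24: counting 508 days back gives 2005-03-03.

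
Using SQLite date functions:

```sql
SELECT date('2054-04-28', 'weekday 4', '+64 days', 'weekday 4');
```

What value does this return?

`weekday 4` advances to the next Thursday; 2054-04-28 is a Tuesday, so it moves forward to 2054-04-30.
Applying '+64 days' to 2054-04-30: counting 64 days forward gives 2054-07-03.
`weekday 4` advances to the next Thursday; 2054-07-03 is a Friday, so it moves forward to 2054-07-09.

2054-07-09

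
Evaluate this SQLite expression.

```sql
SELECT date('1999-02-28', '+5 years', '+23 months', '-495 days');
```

2004-09-20

Adding +5 years to 1999-02-28 gives 2004-02-28.
Adding +23 months to 2004-02-28 gives 2006-01-28.
Applying '-495 days' to 2006-01-28: counting 495 days back gives 2004-09-20.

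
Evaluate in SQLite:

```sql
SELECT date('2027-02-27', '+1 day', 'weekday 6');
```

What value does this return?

Advancing 1 more day within February lands on 2027-02-28.
`weekday 6` advances to the next Saturday; 2027-02-28 is a Sunday, so it moves forward to 2027-03-06.

2027-03-06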